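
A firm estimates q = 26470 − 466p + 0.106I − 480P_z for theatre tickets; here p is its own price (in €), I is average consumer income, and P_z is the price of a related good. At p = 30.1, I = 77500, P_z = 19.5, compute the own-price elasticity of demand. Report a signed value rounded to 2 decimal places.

At the given values, q = 26470 − 466(30.1) + 0.106(77500) − 480(19.5) = 11298.4.
∂q/∂p = −466.
E = (-466) × (30.1/11298.4) = -1.2414…

-1.24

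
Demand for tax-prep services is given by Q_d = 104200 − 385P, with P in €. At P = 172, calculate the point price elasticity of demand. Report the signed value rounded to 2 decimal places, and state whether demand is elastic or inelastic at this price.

dQ_d/dP = −385. At P = 172, Q_d = 104200 − 385(172) = 37980.
Ed = (dQ_d/dP)·(P/Q_d) = −385 × (172/37980) = -1.7435…
|Ed| = 1.74 > 1, so demand is elastic.

-1.74; elastic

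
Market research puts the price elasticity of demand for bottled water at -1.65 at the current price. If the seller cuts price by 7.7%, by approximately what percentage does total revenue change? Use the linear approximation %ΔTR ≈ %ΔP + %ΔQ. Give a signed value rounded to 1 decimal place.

%ΔQ ≈ Ed × %ΔP = (-1.65) × (-7.7%) = +12.7050%
%ΔTR ≈ %ΔP + %ΔQ = (-7.7%) + (+12.7050%) = +5.0050%

+5.0%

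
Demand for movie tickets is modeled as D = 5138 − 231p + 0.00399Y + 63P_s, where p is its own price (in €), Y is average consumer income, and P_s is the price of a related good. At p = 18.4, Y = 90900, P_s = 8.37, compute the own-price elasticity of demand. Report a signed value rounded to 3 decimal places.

-2.391

At the given values, D = 5138 − 231(18.4) + 0.00399(90900) + 63(8.37) = 1777.601.
∂D/∂p = −231.
E = (-231) × (18.4/1777.601) = -2.39108…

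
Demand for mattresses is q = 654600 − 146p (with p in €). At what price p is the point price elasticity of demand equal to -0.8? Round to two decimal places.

1992.69

Ed = −146p/(654600 − 146p). Set this equal to -0.8:
146p = 0.8·(654600 − 146p) ⇒ 146p(1 + 0.8) = 0.8·654600
p = 0.8·654600 / (146·1.8) = 1992.6940…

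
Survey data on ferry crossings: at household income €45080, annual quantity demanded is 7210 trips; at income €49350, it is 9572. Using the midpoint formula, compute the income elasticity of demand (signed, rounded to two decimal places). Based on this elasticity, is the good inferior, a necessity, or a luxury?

%ΔQ = (9572 − 7210)/[( 7210 + 9572)/2] = 2362/8391 = 0.281492…
%ΔIncome = (49350 − 45080)/[( 45080 + 49350)/2] = 4270/47215 = 0.090437…
E_income = (2362/8391) / (4270/47215) = 3.1125…
E_income > 1 ⇒ normal good, luxury.

3.11; luxury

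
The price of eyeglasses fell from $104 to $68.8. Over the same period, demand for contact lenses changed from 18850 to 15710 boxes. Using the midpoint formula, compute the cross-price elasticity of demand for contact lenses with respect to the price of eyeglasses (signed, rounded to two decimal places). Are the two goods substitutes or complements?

%ΔQ_{contact lenses} = (15710 − 18850)/avg = -3140/17280 = -0.181712…
%ΔP_{eyeglasses} = (68.8 − 104)/avg = -35.2/86.4 = -0.407407…
E_cross = (-3140/17280) / (-35.2/86.4) = 0.4460…
E_cross > 0 ⇒ the goods are substitutes.

0.45; substitutes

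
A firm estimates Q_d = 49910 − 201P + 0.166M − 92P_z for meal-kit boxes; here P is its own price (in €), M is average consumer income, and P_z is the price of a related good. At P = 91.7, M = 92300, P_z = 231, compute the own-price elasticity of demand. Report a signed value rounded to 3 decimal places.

-0.721

At the given values, Q_d = 49910 − 201(91.7) + 0.166(92300) − 92(231) = 25548.1.
∂Q_d/∂P = −201.
E = (-201) × (91.7/25548.1) = -0.72145…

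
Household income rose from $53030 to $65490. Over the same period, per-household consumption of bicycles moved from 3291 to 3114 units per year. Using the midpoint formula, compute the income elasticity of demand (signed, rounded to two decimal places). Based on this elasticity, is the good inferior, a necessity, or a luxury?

-0.26; inferior

%ΔQ = (3114 − 3291)/[( 3291 + 3114)/2] = -177/3202.5 = -0.055269…
%ΔIncome = (65490 − 53030)/[( 53030 + 65490)/2] = 12460/59260 = 0.210259…
E_income = (-177/3202.5) / (12460/59260) = -0.2628…
E_income < 0 ⇒ inferior good.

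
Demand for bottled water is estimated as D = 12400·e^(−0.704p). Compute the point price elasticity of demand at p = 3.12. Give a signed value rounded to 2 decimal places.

dD/dp = −0.704·D = -970.678. At p = 3.12, D = 1378.8.
Ed = (dD/dp)·(p/D) = (-970.678) × (3.12/1378.8) = -2.1964…

-2.20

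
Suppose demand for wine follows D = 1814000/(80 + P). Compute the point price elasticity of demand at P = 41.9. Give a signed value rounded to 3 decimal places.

dD/dP = −1814000/(80 + P)² = -122.076. At P = 41.9, D = 14881.1.
Ed = (dD/dP)·(P/D) = (-122.076) × (41.9/14881.1) = -0.34372…

-0.344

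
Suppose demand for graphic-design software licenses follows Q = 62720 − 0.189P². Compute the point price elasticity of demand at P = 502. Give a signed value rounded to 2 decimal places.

-6.31

dQ/dP = −2·0.189·P = -189.756. At P = 502, Q = 15091.244.
Ed = (dQ/dP)·(P/Q) = (-189.756) × (502/15091.244) = -6.3121…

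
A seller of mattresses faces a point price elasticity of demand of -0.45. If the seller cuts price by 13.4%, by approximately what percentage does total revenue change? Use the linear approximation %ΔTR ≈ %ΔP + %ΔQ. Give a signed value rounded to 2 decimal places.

-7.37%

%ΔQ ≈ Ed × %ΔP = (-0.45) × (-13.4%) = +6.0300%
%ΔTR ≈ %ΔP + %ΔQ = (-13.4%) + (+6.0300%) = -7.3700%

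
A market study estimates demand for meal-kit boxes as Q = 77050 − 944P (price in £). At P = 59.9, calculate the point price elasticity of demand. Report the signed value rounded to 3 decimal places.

-2.758

dQ/dP = −944. At P = 59.9, Q = 77050 − 944(59.9) = 20504.4.
Ed = (dQ/dP)·(P/Q) = −944 × (59.9/20504.4) = -2.75773…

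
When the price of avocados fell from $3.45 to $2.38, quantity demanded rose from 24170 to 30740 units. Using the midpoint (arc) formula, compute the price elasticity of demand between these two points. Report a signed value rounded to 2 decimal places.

%ΔQ = (30740 − 24170) / [(24170 + 30740)/2] = 6570/27455 = 0.239300…
%ΔP = (2.38 − 3.45) / [(3.45 + 2.38)/2] = -1.07/2.915 = -0.367066…
Arc Ed = %ΔQ / %ΔP = (6570/27455) / (-1.07/2.915) = -0.6519…

-0.65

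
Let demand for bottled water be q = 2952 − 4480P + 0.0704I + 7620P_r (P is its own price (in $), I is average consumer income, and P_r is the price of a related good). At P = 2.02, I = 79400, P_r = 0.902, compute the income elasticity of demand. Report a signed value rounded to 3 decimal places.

At the given values, q = 2952 − 4480(2.02) + 0.0704(79400) + 7620(0.902) = 6365.4.
∂q/∂I = 0.0704.
E = (0.0704) × (79400/6365.4) = 0.87814…

0.878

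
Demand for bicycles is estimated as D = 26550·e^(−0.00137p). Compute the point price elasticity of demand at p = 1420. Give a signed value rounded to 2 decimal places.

-1.95

dD/dp = −0.00137·D = -5.19887. At p = 1420, D = 3794.79.
Ed = (dD/dp)·(p/D) = (-5.19887) × (1420/3794.79) = -1.9454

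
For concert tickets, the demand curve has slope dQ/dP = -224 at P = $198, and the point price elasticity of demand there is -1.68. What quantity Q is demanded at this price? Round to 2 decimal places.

26400.00

Ed = (dQ/dP)·(P/Q) ⇒ Q = (dQ/dP)·P/Ed = (-224)·198/(-1.68) = 26400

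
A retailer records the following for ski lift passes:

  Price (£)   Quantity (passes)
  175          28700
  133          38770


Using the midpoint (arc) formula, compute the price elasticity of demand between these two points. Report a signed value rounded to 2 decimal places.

%ΔQ = (38770 − 28700) / [(28700 + 38770)/2] = 10070/33735 = 0.298503…
%ΔP = (133 − 175) / [(175 + 133)/2] = -42/154 = -0.272727…
Arc Ed = %ΔQ / %ΔP = (10070/33735) / (-42/154) = -1.0945…

-1.09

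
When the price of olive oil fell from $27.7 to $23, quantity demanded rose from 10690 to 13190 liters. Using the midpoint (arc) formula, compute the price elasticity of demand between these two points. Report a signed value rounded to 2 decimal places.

-1.13

%ΔQ = (13190 − 10690) / [(10690 + 13190)/2] = 2500/11940 = 0.209380…
%ΔP = (23 − 27.7) / [(27.7 + 23)/2] = -4.7/25.35 = -0.185404…
Arc Ed = %ΔQ / %ΔP = (2500/11940) / (-4.7/25.35) = -1.1293…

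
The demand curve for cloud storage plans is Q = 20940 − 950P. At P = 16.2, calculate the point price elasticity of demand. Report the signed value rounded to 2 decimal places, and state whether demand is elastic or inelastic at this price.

-2.77; elastic

dQ/dP = −950. At P = 16.2, Q = 20940 − 950(16.2) = 5550.
Ed = (dQ/dP)·(P/Q) = −950 × (16.2/5550) = -2.7729…
|Ed| = 2.77 > 1, so demand is elastic.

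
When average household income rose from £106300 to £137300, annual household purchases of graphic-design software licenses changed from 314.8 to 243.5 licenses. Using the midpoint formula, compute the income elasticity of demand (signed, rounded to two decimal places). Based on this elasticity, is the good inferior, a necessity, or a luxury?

%ΔQ = (243.5 − 314.8)/[( 314.8 + 243.5)/2] = -71.3/279.15 = -0.255418…
%ΔIncome = (137300 − 106300)/[( 106300 + 137300)/2] = 31000/121800 = 0.254515…
E_income = (-71.3/279.15) / (31000/121800) = -1.0035…
E_income < 0 ⇒ inferior good.

-1.00; inferior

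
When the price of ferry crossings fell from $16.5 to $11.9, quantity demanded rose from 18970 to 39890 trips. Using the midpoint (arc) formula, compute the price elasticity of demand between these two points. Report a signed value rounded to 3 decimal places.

%ΔQ = (39890 − 18970) / [(18970 + 39890)/2] = 20920/29430 = 0.710839…
%ΔP = (11.9 − 16.5) / [(16.5 + 11.9)/2] = -4.6/14.2 = -0.323943…
Arc Ed = %ΔQ / %ΔP = (20920/29430) / (-4.6/14.2) = -2.19432…

-2.194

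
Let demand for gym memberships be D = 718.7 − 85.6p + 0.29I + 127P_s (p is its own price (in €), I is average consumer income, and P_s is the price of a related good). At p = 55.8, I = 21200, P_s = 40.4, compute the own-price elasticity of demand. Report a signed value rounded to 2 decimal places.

At the given values, D = 718.7 − 85.6(55.8) + 0.29(21200) + 127(40.4) = 7221.02.
∂D/∂p = −85.6.
E = (-85.6) × (55.8/7221.02) = -0.6614…

-0.66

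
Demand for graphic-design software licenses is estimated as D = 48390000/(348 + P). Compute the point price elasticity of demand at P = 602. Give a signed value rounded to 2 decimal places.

-0.63

dD/dP = −48390000/(348 + P)² = -53.6177. At P = 602, D = 50936.8.
Ed = (dD/dP)·(P/D) = (-53.6177) × (602/50936.8) = -0.6336…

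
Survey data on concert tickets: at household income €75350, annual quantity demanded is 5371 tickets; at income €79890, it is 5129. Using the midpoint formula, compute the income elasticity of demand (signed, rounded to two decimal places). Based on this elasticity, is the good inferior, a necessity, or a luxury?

%ΔQ = (5129 − 5371)/[( 5371 + 5129)/2] = -242/5250 = -0.046095…
%ΔIncome = (79890 − 75350)/[( 75350 + 79890)/2] = 4540/77620 = 0.058490…
E_income = (-242/5250) / (4540/77620) = -0.7880…
E_income < 0 ⇒ inferior good.

-0.79; inferior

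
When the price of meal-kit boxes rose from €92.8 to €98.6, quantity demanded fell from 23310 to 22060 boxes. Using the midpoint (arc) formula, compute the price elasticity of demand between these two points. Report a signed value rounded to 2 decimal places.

-0.91

%ΔQ = (22060 − 23310) / [(23310 + 22060)/2] = -1250/22685 = -0.055102…
%ΔP = (98.6 − 92.8) / [(92.8 + 98.6)/2] = 5.8/95.7 = 0.060606…
Arc Ed = %ΔQ / %ΔP = (-1250/22685) / (5.8/95.7) = -0.9091…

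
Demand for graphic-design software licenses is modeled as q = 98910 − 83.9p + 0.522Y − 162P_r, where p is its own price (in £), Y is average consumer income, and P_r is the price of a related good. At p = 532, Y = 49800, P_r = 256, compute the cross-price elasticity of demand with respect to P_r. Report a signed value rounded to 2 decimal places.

-1.07

At the given values, q = 98910 − 83.9(532) + 0.522(49800) − 162(256) = 38798.8.
∂q/∂P_r = -162.
E = (-162) × (256/38798.8) = -1.0688…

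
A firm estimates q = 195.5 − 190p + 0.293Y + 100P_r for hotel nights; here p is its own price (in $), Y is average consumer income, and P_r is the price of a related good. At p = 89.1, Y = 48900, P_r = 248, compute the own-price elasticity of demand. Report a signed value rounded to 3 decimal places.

-0.756

At the given values, q = 195.5 − 190(89.1) + 0.293(48900) + 100(248) = 22394.2.
∂q/∂p = −190.
E = (-190) × (89.1/22394.2) = -0.75595…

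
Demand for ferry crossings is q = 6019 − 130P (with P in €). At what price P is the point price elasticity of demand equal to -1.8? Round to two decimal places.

29.76

Ed = −130P/(6019 − 130P). Set this equal to -1.8:
130P = 1.8·(6019 − 130P) ⇒ 130P(1 + 1.8) = 1.8·6019
P = 1.8·6019 / (130·2.8) = 29.7642…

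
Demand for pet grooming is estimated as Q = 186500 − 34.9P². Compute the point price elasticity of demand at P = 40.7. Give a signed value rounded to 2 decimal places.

-0.90

dQ/dP = −2·34.9·P = -2840.86. At P = 40.7, Q = 128688.499.
Ed = (dQ/dP)·(P/Q) = (-2840.86) × (40.7/128688.499) = -0.8984…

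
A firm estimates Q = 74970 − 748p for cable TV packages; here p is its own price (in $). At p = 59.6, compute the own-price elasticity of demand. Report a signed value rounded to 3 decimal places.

-1.467

At the given values, Q = 74970 − 748(59.6) = 30389.2.
∂Q/∂p = −748.
E = (-748) × (59.6/30389.2) = -1.46699…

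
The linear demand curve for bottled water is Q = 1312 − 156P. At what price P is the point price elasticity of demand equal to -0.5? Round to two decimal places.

Ed = −156P/(1312 − 156P). Set this equal to -0.5:
156P = 0.5·(1312 − 156P) ⇒ 156P(1 + 0.5) = 0.5·1312
P = 0.5·1312 / (156·1.5) = 2.8034…

2.80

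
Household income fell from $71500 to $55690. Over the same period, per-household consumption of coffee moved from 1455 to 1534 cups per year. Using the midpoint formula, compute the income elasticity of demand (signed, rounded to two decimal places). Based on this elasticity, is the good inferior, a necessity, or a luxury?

-0.21; inferior

%ΔQ = (1534 − 1455)/[( 1455 + 1534)/2] = 79/1494.5 = 0.052860…
%ΔIncome = (55690 − 71500)/[( 71500 + 55690)/2] = -15810/63595 = -0.248604…
E_income = (79/1494.5) / (-15810/63595) = -0.2126…
E_income < 0 ⇒ inferior good.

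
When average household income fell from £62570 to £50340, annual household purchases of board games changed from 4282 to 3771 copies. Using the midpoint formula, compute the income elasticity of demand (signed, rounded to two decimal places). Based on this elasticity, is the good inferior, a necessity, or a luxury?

%ΔQ = (3771 − 4282)/[( 4282 + 3771)/2] = -511/4026.5 = -0.126909…
%ΔIncome = (50340 − 62570)/[( 62570 + 50340)/2] = -12230/56455 = -0.216632…
E_income = (-511/4026.5) / (-12230/56455) = 0.5858…
0 < E_income < 1 ⇒ normal good, necessity.

0.59; necessity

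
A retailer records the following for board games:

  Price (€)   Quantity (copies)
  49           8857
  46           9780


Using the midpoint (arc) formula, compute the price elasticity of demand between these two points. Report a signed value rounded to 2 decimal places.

%ΔQ = (9780 − 8857) / [(8857 + 9780)/2] = 923/9318.5 = 0.099050…
%ΔP = (46 − 49) / [(49 + 46)/2] = -3/47.5 = -0.063157…
Arc Ed = %ΔQ / %ΔP = (923/9318.5) / (-3/47.5) = -1.5682…

-1.57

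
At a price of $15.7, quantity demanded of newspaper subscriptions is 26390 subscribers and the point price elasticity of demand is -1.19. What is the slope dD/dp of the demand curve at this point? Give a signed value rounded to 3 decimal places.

-2000.261

Ed = (dD/dp)·(p/D) ⇒ dD/dp = Ed·D/p = (-1.19)·26390/15.7 = -2000.26114…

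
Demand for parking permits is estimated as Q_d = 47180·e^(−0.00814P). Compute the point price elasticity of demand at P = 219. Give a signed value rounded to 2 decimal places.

-1.78

dQ_d/dP = −0.00814·Q_d = -64.5926. At P = 219, Q_d = 7935.21.
Ed = (dQ_d/dP)·(P/Q_d) = (-64.5926) × (219/7935.21) = -1.7826…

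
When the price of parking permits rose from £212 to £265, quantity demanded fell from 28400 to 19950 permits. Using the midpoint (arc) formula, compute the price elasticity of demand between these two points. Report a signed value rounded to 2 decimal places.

-1.57

%ΔQ = (19950 − 28400) / [(28400 + 19950)/2] = -8450/24175 = -0.349534…
%ΔP = (265 − 212) / [(212 + 265)/2] = 53/238.5 = 0.222222…
Arc Ed = %ΔQ / %ΔP = (-8450/24175) / (53/238.5) = -1.5729…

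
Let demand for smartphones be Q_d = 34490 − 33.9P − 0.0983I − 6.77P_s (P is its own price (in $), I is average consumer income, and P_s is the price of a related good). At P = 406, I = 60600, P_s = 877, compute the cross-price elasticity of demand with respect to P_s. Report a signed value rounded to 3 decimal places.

-0.672

At the given values, Q_d = 34490 − 33.9(406) − 0.0983(60600) − 6.77(877) = 8832.33.
∂Q_d/∂P_s = -6.77.
E = (-6.77) × (877/8832.33) = -0.67222…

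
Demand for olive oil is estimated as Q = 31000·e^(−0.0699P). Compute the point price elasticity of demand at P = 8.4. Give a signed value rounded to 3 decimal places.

dQ/dP = −0.0699·Q = -1204.59. At P = 8.4, Q = 17233.
Ed = (dQ/dP)·(P/Q) = (-1204.59) × (8.4/17233) = -0.58716

-0.587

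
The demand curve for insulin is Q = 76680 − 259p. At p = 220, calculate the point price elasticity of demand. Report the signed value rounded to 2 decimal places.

-2.89

dQ/dp = −259. At p = 220, Q = 76680 − 259(220) = 19700.
Ed = (dQ/dp)·(p/Q) = −259 × (220/19700) = -2.8923…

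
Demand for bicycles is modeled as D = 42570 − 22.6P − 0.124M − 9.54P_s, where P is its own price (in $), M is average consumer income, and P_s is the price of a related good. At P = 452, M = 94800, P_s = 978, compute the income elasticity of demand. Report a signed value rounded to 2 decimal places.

At the given values, D = 42570 − 22.6(452) − 0.124(94800) − 9.54(978) = 11269.48.
∂D/∂M = -0.124.
E = (-0.124) × (94800/11269.48) = -1.0431…

-1.04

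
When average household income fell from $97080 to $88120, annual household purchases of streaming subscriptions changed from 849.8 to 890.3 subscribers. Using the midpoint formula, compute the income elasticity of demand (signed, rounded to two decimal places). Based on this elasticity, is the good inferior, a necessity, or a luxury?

%ΔQ = (890.3 − 849.8)/[( 849.8 + 890.3)/2] = 40.5/870.05 = 0.046549…
%ΔIncome = (88120 − 97080)/[( 97080 + 88120)/2] = -8960/92600 = -0.096760…
E_income = (40.5/870.05) / (-8960/92600) = -0.4810…
E_income < 0 ⇒ inferior good.

-0.48; inferior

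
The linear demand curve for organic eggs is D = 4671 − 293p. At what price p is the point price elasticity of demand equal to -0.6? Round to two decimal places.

5.98

Ed = −293p/(4671 − 293p). Set this equal to -0.6:
293p = 0.6·(4671 − 293p) ⇒ 293p(1 + 0.6) = 0.6·4671
p = 0.6·4671 / (293·1.6) = 5.9782…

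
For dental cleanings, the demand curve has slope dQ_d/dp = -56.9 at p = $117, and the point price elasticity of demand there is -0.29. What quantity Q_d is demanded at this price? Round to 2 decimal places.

22956.21

Ed = (dQ_d/dp)·(p/Q_d) ⇒ Q_d = (dQ_d/dp)·p/Ed = (-56.9)·117/(-0.29) = 22956.2068…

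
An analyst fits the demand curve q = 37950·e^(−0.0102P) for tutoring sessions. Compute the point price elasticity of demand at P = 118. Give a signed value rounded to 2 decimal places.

dq/dP = −0.0102·q = -116.17. At P = 118, q = 11389.2.
Ed = (dq/dP)·(P/q) = (-116.17) × (118/11389.2) = -1.2036

-1.20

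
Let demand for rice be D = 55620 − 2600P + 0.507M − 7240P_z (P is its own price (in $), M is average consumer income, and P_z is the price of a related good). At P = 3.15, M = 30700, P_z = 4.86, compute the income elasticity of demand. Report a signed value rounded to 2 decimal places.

0.56

At the given values, D = 55620 − 2600(3.15) + 0.507(30700) − 7240(4.86) = 27808.5.
∂D/∂M = 0.507.
E = (0.507) × (30700/27808.5) = 0.5597…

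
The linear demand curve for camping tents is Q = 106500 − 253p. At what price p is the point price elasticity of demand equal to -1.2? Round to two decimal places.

229.61

Ed = −253p/(106500 − 253p). Set this equal to -1.2:
253p = 1.2·(106500 − 253p) ⇒ 253p(1 + 1.2) = 1.2·106500
p = 1.2·106500 / (253·2.2) = 229.6083…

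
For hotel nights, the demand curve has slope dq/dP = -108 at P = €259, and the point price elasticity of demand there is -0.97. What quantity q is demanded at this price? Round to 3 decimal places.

28837.113

Ed = (dq/dP)·(P/q) ⇒ q = (dq/dP)·P/Ed = (-108)·259/(-0.97) = 28837.11340…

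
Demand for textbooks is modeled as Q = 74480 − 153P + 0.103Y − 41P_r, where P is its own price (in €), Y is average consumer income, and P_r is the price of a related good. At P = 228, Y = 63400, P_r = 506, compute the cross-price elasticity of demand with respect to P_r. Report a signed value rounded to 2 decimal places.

At the given values, Q = 74480 − 153(228) + 0.103(63400) − 41(506) = 25380.2.
∂Q/∂P_r = -41.
E = (-41) × (506/25380.2) = -0.8174…

-0.82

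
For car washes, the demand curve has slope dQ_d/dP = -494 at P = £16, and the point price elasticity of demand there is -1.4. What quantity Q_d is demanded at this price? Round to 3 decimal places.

5645.714

Ed = (dQ_d/dP)·(P/Q_d) ⇒ Q_d = (dQ_d/dP)·P/Ed = (-494)·16/(-1.4) = 5645.71428…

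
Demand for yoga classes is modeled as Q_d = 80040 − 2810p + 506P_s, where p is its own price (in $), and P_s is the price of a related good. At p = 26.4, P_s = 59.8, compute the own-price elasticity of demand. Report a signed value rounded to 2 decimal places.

-2.05

At the given values, Q_d = 80040 − 2810(26.4) + 506(59.8) = 36114.8.
∂Q_d/∂p = −2810.
E = (-2810) × (26.4/36114.8) = -2.0541…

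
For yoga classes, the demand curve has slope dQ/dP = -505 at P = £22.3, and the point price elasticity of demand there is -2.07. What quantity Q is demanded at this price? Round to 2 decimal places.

Ed = (dQ/dP)·(P/Q) ⇒ Q = (dQ/dP)·P/Ed = (-505)·22.3/(-2.07) = 5440.3381…

5440.34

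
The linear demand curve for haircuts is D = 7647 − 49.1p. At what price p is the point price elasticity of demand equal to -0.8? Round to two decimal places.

Ed = −49.1p/(7647 − 49.1p). Set this equal to -0.8:
49.1p = 0.8·(7647 − 49.1p) ⇒ 49.1p(1 + 0.8) = 0.8·7647
p = 0.8·7647 / (49.1·1.8) = 69.2192…

69.22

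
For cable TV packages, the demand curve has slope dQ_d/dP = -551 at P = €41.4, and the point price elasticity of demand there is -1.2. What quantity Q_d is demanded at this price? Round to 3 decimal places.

19009.500

Ed = (dQ_d/dP)·(P/Q_d) ⇒ Q_d = (dQ_d/dP)·P/Ed = (-551)·41.4/(-1.2) = 19009.5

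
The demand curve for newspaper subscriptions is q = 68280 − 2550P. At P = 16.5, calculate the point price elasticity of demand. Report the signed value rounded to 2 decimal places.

-1.61

dq/dP = −2550. At P = 16.5, q = 68280 − 2550(16.5) = 26205.
Ed = (dq/dP)·(P/q) = −2550 × (16.5/26205) = -1.6056…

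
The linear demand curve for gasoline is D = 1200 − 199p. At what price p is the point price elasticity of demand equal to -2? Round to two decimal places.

Ed = −199p/(1200 − 199p). Set this equal to -2:
199p = 2·(1200 − 199p) ⇒ 199p(1 + 2) = 2·1200
p = 2·1200 / (199·3) = 4.0201…

4.02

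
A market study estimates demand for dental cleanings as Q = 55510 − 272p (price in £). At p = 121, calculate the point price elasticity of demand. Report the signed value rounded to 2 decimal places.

dQ/dp = −272. At p = 121, Q = 55510 − 272(121) = 22598.
Ed = (dQ/dp)·(p/Q) = −272 × (121/22598) = -1.4564…

-1.46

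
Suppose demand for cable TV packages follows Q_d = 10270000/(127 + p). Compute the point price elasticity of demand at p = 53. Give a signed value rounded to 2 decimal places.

-0.29

dQ_d/dp = −10270000/(127 + p)² = -316.975. At p = 53, Q_d = 57055.6.
Ed = (dQ_d/dp)·(p/Q_d) = (-316.975) × (53/57055.6) = -0.2944…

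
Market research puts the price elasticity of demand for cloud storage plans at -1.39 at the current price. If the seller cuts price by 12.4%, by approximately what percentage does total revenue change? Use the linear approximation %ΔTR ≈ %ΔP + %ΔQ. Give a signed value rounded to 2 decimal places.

%ΔQ ≈ Ed × %ΔP = (-1.39) × (-12.4%) = +17.2360%
%ΔTR ≈ %ΔP + %ΔQ = (-12.4%) + (+17.2360%) = +4.8360%

+4.84%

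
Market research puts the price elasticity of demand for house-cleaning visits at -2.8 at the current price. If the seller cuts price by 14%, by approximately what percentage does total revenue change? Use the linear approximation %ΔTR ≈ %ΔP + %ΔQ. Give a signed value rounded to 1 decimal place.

+25.2%

%ΔQ ≈ Ed × %ΔP = (-2.8) × (-14%) = +39.2000%
%ΔTR ≈ %ΔP + %ΔQ = (-14%) + (+39.2000%) = +25.2000%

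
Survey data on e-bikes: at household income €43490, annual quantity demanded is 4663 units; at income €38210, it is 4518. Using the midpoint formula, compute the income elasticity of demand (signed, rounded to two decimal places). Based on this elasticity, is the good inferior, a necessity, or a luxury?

%ΔQ = (4518 − 4663)/[( 4663 + 4518)/2] = -145/4590.5 = -0.031586…
%ΔIncome = (38210 − 43490)/[( 43490 + 38210)/2] = -5280/40850 = -0.129253…
E_income = (-145/4590.5) / (-5280/40850) = 0.2443…
0 < E_income < 1 ⇒ normal good, necessity.

0.24; necessity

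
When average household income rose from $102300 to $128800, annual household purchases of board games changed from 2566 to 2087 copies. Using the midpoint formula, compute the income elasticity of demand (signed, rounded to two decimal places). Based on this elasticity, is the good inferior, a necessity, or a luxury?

-0.90; inferior

%ΔQ = (2087 − 2566)/[( 2566 + 2087)/2] = -479/2326.5 = -0.205888…
%ΔIncome = (128800 − 102300)/[( 102300 + 128800)/2] = 26500/115550 = 0.229337…
E_income = (-479/2326.5) / (26500/115550) = -0.8977…
E_income < 0 ⇒ inferior good.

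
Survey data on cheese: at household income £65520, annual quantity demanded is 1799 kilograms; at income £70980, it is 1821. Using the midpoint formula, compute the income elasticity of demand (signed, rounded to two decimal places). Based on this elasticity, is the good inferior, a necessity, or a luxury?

0.15; necessity

%ΔQ = (1821 − 1799)/[( 1799 + 1821)/2] = 22/1810 = 0.012154…
%ΔIncome = (70980 − 65520)/[( 65520 + 70980)/2] = 5460/68250 = 0.08
E_income = (22/1810) / (5460/68250) = 0.1519…
0 < E_income < 1 ⇒ normal good, necessity.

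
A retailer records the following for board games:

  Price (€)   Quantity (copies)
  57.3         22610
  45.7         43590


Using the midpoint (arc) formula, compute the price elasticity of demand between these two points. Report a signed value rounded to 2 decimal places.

%ΔQ = (43590 − 22610) / [(22610 + 43590)/2] = 20980/33100 = 0.633836…
%ΔP = (45.7 − 57.3) / [(57.3 + 45.7)/2] = -11.6/51.5 = -0.225242…
Arc Ed = %ΔQ / %ΔP = (20980/33100) / (-11.6/51.5) = -2.8140…

-2.81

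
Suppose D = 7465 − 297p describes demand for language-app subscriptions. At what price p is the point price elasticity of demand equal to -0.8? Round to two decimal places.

Ed = −297p/(7465 − 297p). Set this equal to -0.8:
297p = 0.8·(7465 − 297p) ⇒ 297p(1 + 0.8) = 0.8·7465
p = 0.8·7465 / (297·1.8) = 11.1709…

11.17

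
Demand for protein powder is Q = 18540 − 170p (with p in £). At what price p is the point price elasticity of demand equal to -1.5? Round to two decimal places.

65.44

Ed = −170p/(18540 − 170p). Set this equal to -1.5:
170p = 1.5·(18540 − 170p) ⇒ 170p(1 + 1.5) = 1.5·18540
p = 1.5·18540 / (170·2.5) = 65.4352…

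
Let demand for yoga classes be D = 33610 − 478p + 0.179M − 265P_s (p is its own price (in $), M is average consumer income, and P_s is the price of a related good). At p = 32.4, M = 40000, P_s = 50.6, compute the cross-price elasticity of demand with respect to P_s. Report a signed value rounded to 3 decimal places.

At the given values, D = 33610 − 478(32.4) + 0.179(40000) − 265(50.6) = 11873.8.
∂D/∂P_s = -265.
E = (-265) × (50.6/11873.8) = -1.12929…

-1.129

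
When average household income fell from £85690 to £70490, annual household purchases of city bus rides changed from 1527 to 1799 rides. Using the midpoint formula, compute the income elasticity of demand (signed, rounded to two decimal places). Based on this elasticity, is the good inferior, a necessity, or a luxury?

%ΔQ = (1799 − 1527)/[( 1527 + 1799)/2] = 272/1663 = 0.163559…
%ΔIncome = (70490 − 85690)/[( 85690 + 70490)/2] = -15200/78090 = -0.194647…
E_income = (272/1663) / (-15200/78090) = -0.8402…
E_income < 0 ⇒ inferior good.

-0.84; inferior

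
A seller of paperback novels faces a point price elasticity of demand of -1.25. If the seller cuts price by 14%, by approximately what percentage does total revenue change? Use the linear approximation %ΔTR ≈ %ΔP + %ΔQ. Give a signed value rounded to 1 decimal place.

%ΔQ ≈ Ed × %ΔP = (-1.25) × (-14%) = +17.5000%
%ΔTR ≈ %ΔP + %ΔQ = (-14%) + (+17.5000%) = +3.5000%

+3.5%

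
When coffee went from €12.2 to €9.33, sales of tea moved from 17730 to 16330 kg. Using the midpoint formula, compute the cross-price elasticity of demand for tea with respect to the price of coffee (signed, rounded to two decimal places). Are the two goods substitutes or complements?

%ΔQ_{tea} = (16330 − 17730)/avg = -1400/17030 = -0.082207…
%ΔP_{coffee} = (9.33 − 12.2)/avg = -2.87/10.765 = -0.266604…
E_cross = (-1400/17030) / (-2.87/10.765) = 0.3083…
E_cross > 0 ⇒ the goods are substitutes.

0.31; substitutes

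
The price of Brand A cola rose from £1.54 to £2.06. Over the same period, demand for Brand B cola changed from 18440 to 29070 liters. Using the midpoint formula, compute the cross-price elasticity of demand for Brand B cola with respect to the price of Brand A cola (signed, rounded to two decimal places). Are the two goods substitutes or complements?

1.55; substitutes

%ΔQ_{Brand B cola} = (29070 − 18440)/avg = 10630/23755 = 0.447484…
%ΔP_{Brand A cola} = (2.06 − 1.54)/avg = 0.52/1.8 = 0.288888…
E_cross = (10630/23755) / (0.52/1.8) = 1.5489…
E_cross > 0 ⇒ the goods are substitutes.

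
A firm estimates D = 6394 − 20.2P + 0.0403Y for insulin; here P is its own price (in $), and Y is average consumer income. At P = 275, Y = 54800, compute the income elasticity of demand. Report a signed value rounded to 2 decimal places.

0.72

At the given values, D = 6394 − 20.2(275) + 0.0403(54800) = 3047.44.
∂D/∂Y = 0.0403.
E = (0.0403) × (54800/3047.44) = 0.7246…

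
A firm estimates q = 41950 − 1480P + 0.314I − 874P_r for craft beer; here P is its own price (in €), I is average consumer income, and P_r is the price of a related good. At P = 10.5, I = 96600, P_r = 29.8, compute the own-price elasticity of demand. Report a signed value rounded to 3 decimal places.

-0.506

At the given values, q = 41950 − 1480(10.5) + 0.314(96600) − 874(29.8) = 30697.2.
∂q/∂P = −1480.
E = (-1480) × (10.5/30697.2) = -0.50623…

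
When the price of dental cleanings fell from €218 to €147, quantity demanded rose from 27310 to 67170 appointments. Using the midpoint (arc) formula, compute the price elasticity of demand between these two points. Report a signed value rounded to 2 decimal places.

-2.17

%ΔQ = (67170 − 27310) / [(27310 + 67170)/2] = 39860/47240 = 0.843776…
%ΔP = (147 − 218) / [(218 + 147)/2] = -71/182.5 = -0.389041…
Arc Ed = %ΔQ / %ΔP = (39860/47240) / (-71/182.5) = -2.1688…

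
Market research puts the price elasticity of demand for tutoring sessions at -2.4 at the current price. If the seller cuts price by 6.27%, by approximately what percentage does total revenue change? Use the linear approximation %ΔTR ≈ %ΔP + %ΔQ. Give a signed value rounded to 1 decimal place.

%ΔQ ≈ Ed × %ΔP = (-2.4) × (-6.27%) = +15.0480%
%ΔTR ≈ %ΔP + %ΔQ = (-6.27%) + (+15.0480%) = +8.7780%

+8.8%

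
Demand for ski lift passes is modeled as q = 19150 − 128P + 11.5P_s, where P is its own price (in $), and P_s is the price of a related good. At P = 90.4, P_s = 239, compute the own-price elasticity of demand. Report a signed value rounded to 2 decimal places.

-1.12

At the given values, q = 19150 − 128(90.4) + 11.5(239) = 10327.3.
∂q/∂P = −128.
E = (-128) × (90.4/10327.3) = -1.1204…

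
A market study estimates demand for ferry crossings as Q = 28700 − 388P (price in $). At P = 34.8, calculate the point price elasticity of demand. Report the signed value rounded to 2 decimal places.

dQ/dP = −388. At P = 34.8, Q = 28700 − 388(34.8) = 15197.6.
Ed = (dQ/dP)·(P/Q) = −388 × (34.8/15197.6) = -0.8884…

-0.89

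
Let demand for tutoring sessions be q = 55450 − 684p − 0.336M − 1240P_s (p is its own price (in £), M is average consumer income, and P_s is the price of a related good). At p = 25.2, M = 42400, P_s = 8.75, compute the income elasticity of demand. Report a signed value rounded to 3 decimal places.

At the given values, q = 55450 − 684(25.2) − 0.336(42400) − 1240(8.75) = 13116.8.
∂q/∂M = -0.336.
E = (-0.336) × (42400/13116.8) = -1.08611…

-1.086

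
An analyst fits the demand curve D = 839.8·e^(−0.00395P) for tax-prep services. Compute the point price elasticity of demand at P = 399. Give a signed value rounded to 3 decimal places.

-1.576

dD/dP = −0.00395·D = -0.685967. At P = 399, D = 173.663.
Ed = (dD/dP)·(P/D) = (-0.685967) × (399/173.663) = -1.57605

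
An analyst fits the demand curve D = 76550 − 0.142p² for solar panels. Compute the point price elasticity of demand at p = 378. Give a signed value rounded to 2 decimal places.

-0.72

dD/dp = −2·0.142·p = -107.352. At p = 378, D = 56260.472.
Ed = (dD/dp)·(p/D) = (-107.352) × (378/56260.472) = -0.7212…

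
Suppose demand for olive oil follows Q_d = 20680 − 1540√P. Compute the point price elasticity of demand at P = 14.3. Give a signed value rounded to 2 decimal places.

-0.20

dQ_d/dP = −1540/(2√P) = -203.621. At P = 14.3, Q_d = 14856.4.
Ed = (dQ_d/dP)·(P/Q_d) = (-203.621) × (14.3/14856.4) = -0.1959…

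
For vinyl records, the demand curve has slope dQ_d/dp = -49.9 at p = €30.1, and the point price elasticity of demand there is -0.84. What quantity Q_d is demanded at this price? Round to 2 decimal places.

1788.08

Ed = (dQ_d/dp)·(p/Q_d) ⇒ Q_d = (dQ_d/dp)·p/Ed = (-49.9)·30.1/(-0.84) = 1788.0833…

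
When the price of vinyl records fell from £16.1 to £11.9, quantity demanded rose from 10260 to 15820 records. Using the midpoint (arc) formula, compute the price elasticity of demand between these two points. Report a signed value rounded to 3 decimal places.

%ΔQ = (15820 − 10260) / [(10260 + 15820)/2] = 5560/13040 = 0.426380…
%ΔP = (11.9 − 16.1) / [(16.1 + 11.9)/2] = -4.2/14 = -0.3
Arc Ed = %ΔQ / %ΔP = (5560/13040) / (-4.2/14) = -1.42126…

-1.421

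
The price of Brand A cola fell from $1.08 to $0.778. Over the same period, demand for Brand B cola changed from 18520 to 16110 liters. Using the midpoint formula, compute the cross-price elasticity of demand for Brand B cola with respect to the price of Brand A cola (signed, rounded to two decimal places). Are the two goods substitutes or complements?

0.43; substitutes

%ΔQ_{Brand B cola} = (16110 − 18520)/avg = -2410/17315 = -0.139185…
%ΔP_{Brand A cola} = (0.778 − 1.08)/avg = -0.302/0.929 = -0.325080…
E_cross = (-2410/17315) / (-0.302/0.929) = 0.4281…
E_cross > 0 ⇒ the goods are substitutes.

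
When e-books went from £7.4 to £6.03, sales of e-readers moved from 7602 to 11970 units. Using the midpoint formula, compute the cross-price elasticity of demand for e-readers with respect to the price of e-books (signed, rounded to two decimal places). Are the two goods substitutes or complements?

%ΔQ_{e-readers} = (11970 − 7602)/avg = 4368/9786 = 0.446351…
%ΔP_{e-books} = (6.03 − 7.4)/avg = -1.37/6.715 = -0.204020…
E_cross = (4368/9786) / (-1.37/6.715) = -2.1877…
E_cross < 0 ⇒ the goods are complements.

-2.19; complements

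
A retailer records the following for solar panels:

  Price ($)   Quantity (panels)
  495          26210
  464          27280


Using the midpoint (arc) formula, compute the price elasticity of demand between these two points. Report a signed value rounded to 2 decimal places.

%ΔQ = (27280 − 26210) / [(26210 + 27280)/2] = 1070/26745 = 0.040007…
%ΔP = (464 − 495) / [(495 + 464)/2] = -31/479.5 = -0.064650…
Arc Ed = %ΔQ / %ΔP = (1070/26745) / (-31/479.5) = -0.6188…

-0.62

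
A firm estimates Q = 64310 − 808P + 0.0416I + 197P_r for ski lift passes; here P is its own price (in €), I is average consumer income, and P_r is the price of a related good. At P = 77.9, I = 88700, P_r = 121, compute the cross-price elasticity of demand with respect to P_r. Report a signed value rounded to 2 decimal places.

0.82

At the given values, Q = 64310 − 808(77.9) + 0.0416(88700) + 197(121) = 28893.72.
∂Q/∂P_r = 197.
E = (197) × (121/28893.72) = 0.8249…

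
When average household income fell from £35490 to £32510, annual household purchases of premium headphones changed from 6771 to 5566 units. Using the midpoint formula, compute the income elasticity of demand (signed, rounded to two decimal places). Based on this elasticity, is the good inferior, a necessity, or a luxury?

%ΔQ = (5566 − 6771)/[( 6771 + 5566)/2] = -1205/6168.5 = -0.195347…
%ΔIncome = (32510 − 35490)/[( 35490 + 32510)/2] = -2980/34000 = -0.087647…
E_income = (-1205/6168.5) / (-2980/34000) = 2.2287…
E_income > 1 ⇒ normal good, luxury.

2.23; luxury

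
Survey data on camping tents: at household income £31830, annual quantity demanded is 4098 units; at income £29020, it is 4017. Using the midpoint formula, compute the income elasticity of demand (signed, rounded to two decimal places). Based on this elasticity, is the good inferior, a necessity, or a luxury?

%ΔQ = (4017 − 4098)/[( 4098 + 4017)/2] = -81/4057.5 = -0.019963…
%ΔIncome = (29020 − 31830)/[( 31830 + 29020)/2] = -2810/30425 = -0.092358…
E_income = (-81/4057.5) / (-2810/30425) = 0.2161…
0 < E_income < 1 ⇒ normal good, necessity.

0.22; necessity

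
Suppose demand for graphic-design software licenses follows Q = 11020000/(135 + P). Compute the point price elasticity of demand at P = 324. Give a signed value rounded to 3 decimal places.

dQ/dP = −11020000/(135 + P)² = -52.3066. At P = 324, Q = 24008.7.
Ed = (dQ/dP)·(P/Q) = (-52.3066) × (324/24008.7) = -0.70588…

-0.706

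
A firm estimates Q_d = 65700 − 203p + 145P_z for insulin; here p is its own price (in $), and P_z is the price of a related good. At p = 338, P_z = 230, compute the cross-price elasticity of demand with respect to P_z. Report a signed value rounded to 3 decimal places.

At the given values, Q_d = 65700 − 203(338) + 145(230) = 30436.
∂Q_d/∂P_z = 145.
E = (145) × (230/30436) = 1.09574…

1.096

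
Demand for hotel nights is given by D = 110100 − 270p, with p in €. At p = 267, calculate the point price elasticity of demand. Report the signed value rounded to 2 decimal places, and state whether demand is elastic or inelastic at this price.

dD/dp = −270. At p = 267, D = 110100 − 270(267) = 38010.
Ed = (dD/dp)·(p/D) = −270 × (267/38010) = -1.8966…
|Ed| = 1.90 > 1, so demand is elastic.

-1.90; elastic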